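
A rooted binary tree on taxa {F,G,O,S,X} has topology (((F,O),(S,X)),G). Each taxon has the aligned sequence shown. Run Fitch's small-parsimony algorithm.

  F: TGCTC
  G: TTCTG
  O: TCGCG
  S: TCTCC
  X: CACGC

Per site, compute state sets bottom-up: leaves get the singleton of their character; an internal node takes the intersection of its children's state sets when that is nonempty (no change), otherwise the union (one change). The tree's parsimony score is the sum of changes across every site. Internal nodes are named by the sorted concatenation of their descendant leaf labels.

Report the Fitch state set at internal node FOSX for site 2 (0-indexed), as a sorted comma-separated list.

C

FO@0: {T} ∩ {T} = {T} (intersection, +0)
SX@0: {T} ∪ {C} = {C,T} (union, +1)
FOSX@0: {T} ∩ {C,T} = {T} (intersection, +0)
FGOSX@0: {T} ∩ {T} = {T} (intersection, +0)
FO@1: {G} ∪ {C} = {C,G} (union, +1)
SX@1: {C} ∪ {A} = {A,C} (union, +1)
FOSX@1: {C,G} ∩ {A,C} = {C} (intersection, +0)
FGOSX@1: {C} ∪ {T} = {C,T} (union, +1)
FO@2: {C} ∪ {G} = {C,G} (union, +1)
SX@2: {T} ∪ {C} = {C,T} (union, +1)
FOSX@2: {C,G} ∩ {C,T} = {C} (intersection, +0)
FGOSX@2: {C} ∩ {C} = {C} (intersection, +0)
FO@3: {T} ∪ {C} = {C,T} (union, +1)
SX@3: {C} ∪ {G} = {C,G} (union, +1)
FOSX@3: {C,T} ∩ {C,G} = {C} (intersection, +0)
FGOSX@3: {C} ∪ {T} = {C,T} (union, +1)
FO@4: {C} ∪ {G} = {C,G} (union, +1)
SX@4: {C} ∩ {C} = {C} (intersection, +0)
FOSX@4: {C,G} ∩ {C} = {C} (intersection, +0)
FGOSX@4: {C} ∪ {G} = {C,G} (union, +1)
per-site changes: [1, 3, 2, 3, 2]; total = 11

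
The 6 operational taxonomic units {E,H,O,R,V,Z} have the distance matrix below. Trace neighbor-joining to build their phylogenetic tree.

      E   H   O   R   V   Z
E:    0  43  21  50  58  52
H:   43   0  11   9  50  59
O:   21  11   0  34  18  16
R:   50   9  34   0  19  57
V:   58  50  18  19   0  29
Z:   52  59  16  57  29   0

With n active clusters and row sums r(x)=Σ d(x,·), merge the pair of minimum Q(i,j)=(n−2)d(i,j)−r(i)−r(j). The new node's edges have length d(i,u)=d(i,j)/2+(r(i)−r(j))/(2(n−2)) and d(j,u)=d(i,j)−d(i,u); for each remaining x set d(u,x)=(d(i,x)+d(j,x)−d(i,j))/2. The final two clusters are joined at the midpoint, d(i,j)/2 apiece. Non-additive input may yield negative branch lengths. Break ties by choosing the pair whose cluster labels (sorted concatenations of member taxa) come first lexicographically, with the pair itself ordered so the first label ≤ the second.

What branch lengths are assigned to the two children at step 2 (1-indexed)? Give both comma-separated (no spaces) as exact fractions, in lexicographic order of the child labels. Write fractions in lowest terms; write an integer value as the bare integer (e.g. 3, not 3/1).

143/12,205/12

1. join H+R (d=9, Q=-305) ⇒ HR; edges |H|=39/8, |R|=33/8
  updated: d(E,HR)=42, d(HR,O)=18, d(HR,V)=30, d(HR,Z)=107/2
2. join V+Z (d=29, Q=-397/2) ⇒ VZ; edges |V|=143/12, |Z|=205/12
  updated: d(E,VZ)=81/2, d(HR,VZ)=109/4, d(O,VZ)=5/2
3. join E+HR (d=42, Q=-427/4) ⇒ EHR; edges |E|=401/16, |HR|=271/16
  updated: d(EHR,O)=-3/2, d(EHR,VZ)=103/8
4. join EHR+O (d=-3/2, Q=-111/8) ⇒ EHOR; edges |EHR|=71/16, |O|=-95/16
  updated: d(EHOR,VZ)=135/16
5. join EHOR+VZ (d=135/16) ⇒ EHORVZ; edges |EHOR|=135/32, |VZ|=135/32
final tree: (((E:401/16,(H:39/8,R:33/8):271/16):71/16,O:-95/16):135/32,(V:143/12,Z:205/12):135/32)
total length: 1391/16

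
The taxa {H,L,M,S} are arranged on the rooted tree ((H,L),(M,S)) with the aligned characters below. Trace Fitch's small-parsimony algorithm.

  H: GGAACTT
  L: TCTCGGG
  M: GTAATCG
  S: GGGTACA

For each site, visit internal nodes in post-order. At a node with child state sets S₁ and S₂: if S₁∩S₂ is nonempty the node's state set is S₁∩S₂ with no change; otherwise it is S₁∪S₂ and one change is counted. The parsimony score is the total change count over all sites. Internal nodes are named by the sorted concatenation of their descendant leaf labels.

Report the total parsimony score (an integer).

14

site 0, node HL: H={G} ∪ L={T} → {G,T} (+1)
site 0, node MS: M={G} ∩ S={G} → {G} (+0)
site 0, node HLMS: HL={G,T} ∩ MS={G} → {G} (+0)
site 1, node HL: H={G} ∪ L={C} → {C,G} (+1)
site 1, node MS: M={T} ∪ S={G} → {G,T} (+1)
site 1, node HLMS: HL={C,G} ∩ MS={G,T} → {G} (+0)
site 2, node HL: H={A} ∪ L={T} → {A,T} (+1)
site 2, node MS: M={A} ∪ S={G} → {A,G} (+1)
site 2, node HLMS: HL={A,T} ∩ MS={A,G} → {A} (+0)
site 3, node HL: H={A} ∪ L={C} → {A,C} (+1)
site 3, node MS: M={A} ∪ S={T} → {A,T} (+1)
site 3, node HLMS: HL={A,C} ∩ MS={A,T} → {A} (+0)
site 4, node HL: H={C} ∪ L={G} → {C,G} (+1)
site 4, node MS: M={T} ∪ S={A} → {A,T} (+1)
site 4, node HLMS: HL={C,G} ∪ MS={A,T} → {A,C,G,T} (+1)
site 5, node HL: H={T} ∪ L={G} → {G,T} (+1)
site 5, node MS: M={C} ∩ S={C} → {C} (+0)
site 5, node HLMS: HL={G,T} ∪ MS={C} → {C,G,T} (+1)
site 6, node HL: H={T} ∪ L={G} → {G,T} (+1)
site 6, node MS: M={G} ∪ S={A} → {A,G} (+1)
site 6, node HLMS: HL={G,T} ∩ MS={A,G} → {G} (+0)
per-site changes: [1, 2, 2, 2, 3, 2, 2]; total = 14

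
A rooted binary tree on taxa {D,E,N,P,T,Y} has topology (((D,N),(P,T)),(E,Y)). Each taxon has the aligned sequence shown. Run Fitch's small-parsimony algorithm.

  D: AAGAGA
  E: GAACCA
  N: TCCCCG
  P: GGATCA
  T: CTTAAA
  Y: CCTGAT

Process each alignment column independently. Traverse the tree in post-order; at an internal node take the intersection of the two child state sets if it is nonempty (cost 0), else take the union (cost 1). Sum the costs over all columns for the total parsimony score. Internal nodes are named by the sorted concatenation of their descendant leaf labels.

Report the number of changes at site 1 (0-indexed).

4

site 0, node DN: D={A} ∪ N={T} → {A,T} (+1)
site 0, node PT: P={G} ∪ T={C} → {C,G} (+1)
site 0, node DNPT: DN={A,T} ∪ PT={C,G} → {A,C,G,T} (+1)
site 0, node EY: E={G} ∪ Y={C} → {C,G} (+1)
site 0, node DENPTY: DNPT={A,C,G,T} ∩ EY={C,G} → {C,G} (+0)
site 1, node DN: D={A} ∪ N={C} → {A,C} (+1)
site 1, node PT: P={G} ∪ T={T} → {G,T} (+1)
site 1, node DNPT: DN={A,C} ∪ PT={G,T} → {A,C,G,T} (+1)
site 1, node EY: E={A} ∪ Y={C} → {A,C} (+1)
site 1, node DENPTY: DNPT={A,C,G,T} ∩ EY={A,C} → {A,C} (+0)
site 2, node DN: D={G} ∪ N={C} → {C,G} (+1)
site 2, node PT: P={A} ∪ T={T} → {A,T} (+1)
site 2, node DNPT: DN={C,G} ∪ PT={A,T} → {A,C,G,T} (+1)
site 2, node EY: E={A} ∪ Y={T} → {A,T} (+1)
site 2, node DENPTY: DNPT={A,C,G,T} ∩ EY={A,T} → {A,T} (+0)
site 3, node DN: D={A} ∪ N={C} → {A,C} (+1)
site 3, node PT: P={T} ∪ T={A} → {A,T} (+1)
site 3, node DNPT: DN={A,C} ∩ PT={A,T} → {A} (+0)
site 3, node EY: E={C} ∪ Y={G} → {C,G} (+1)
site 3, node DENPTY: DNPT={A} ∪ EY={C,G} → {A,C,G} (+1)
site 4, node DN: D={G} ∪ N={C} → {C,G} (+1)
site 4, node PT: P={C} ∪ T={A} → {A,C} (+1)
site 4, node DNPT: DN={C,G} ∩ PT={A,C} → {C} (+0)
site 4, node EY: E={C} ∪ Y={A} → {A,C} (+1)
site 4, node DENPTY: DNPT={C} ∩ EY={A,C} → {C} (+0)
site 5, node DN: D={A} ∪ N={G} → {A,G} (+1)
site 5, node PT: P={A} ∩ T={A} → {A} (+0)
site 5, node DNPT: DN={A,G} ∩ PT={A} → {A} (+0)
site 5, node EY: E={A} ∪ Y={T} → {A,T} (+1)
site 5, node DENPTY: DNPT={A} ∩ EY={A,T} → {A} (+0)
per-site changes: [4, 4, 4, 4, 3, 2]; total = 21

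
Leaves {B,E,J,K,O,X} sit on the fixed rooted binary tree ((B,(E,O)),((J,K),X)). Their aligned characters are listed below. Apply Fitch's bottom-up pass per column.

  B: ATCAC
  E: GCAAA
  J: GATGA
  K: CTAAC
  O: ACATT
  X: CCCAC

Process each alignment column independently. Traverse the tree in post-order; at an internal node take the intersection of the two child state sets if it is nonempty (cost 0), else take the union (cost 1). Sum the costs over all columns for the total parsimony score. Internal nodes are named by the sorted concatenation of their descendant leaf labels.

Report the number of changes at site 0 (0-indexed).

3

[col 0] EO: children E:{G}, O:{A} ∪→ {A,G}; cost 1
[col 0] BEO: children B:{A}, EO:{A,G} ∩→ {A}; cost 0
[col 0] JK: children J:{G}, K:{C} ∪→ {C,G}; cost 1
[col 0] JKX: children JK:{C,G}, X:{C} ∩→ {C}; cost 0
[col 0] BEJKOX: children BEO:{A}, JKX:{C} ∪→ {A,C}; cost 1
[col 1] EO: children E:{C}, O:{C} ∩→ {C}; cost 0
[col 1] BEO: children B:{T}, EO:{C} ∪→ {C,T}; cost 1
[col 1] JK: children J:{A}, K:{T} ∪→ {A,T}; cost 1
[col 1] JKX: children JK:{A,T}, X:{C} ∪→ {A,C,T}; cost 1
[col 1] BEJKOX: children BEO:{C,T}, JKX:{A,C,T} ∩→ {C,T}; cost 0
[col 2] EO: children E:{A}, O:{A} ∩→ {A}; cost 0
[col 2] BEO: children B:{C}, EO:{A} ∪→ {A,C}; cost 1
[col 2] JK: children J:{T}, K:{A} ∪→ {A,T}; cost 1
[col 2] JKX: children JK:{A,T}, X:{C} ∪→ {A,C,T}; cost 1
[col 2] BEJKOX: children BEO:{A,C}, JKX:{A,C,T} ∩→ {A,C}; cost 0
[col 3] EO: children E:{A}, O:{T} ∪→ {A,T}; cost 1
[col 3] BEO: children B:{A}, EO:{A,T} ∩→ {A}; cost 0
[col 3] JK: children J:{G}, K:{A} ∪→ {A,G}; cost 1
[col 3] JKX: children JK:{A,G}, X:{A} ∩→ {A}; cost 0
[col 3] BEJKOX: children BEO:{A}, JKX:{A} ∩→ {A}; cost 0
[col 4] EO: children E:{A}, O:{T} ∪→ {A,T}; cost 1
[col 4] BEO: children B:{C}, EO:{A,T} ∪→ {A,C,T}; cost 1
[col 4] JK: children J:{A}, K:{C} ∪→ {A,C}; cost 1
[col 4] JKX: children JK:{A,C}, X:{C} ∩→ {C}; cost 0
[col 4] BEJKOX: children BEO:{A,C,T}, JKX:{C} ∩→ {C}; cost 0
per-site changes: [3, 3, 3, 2, 3]; total = 14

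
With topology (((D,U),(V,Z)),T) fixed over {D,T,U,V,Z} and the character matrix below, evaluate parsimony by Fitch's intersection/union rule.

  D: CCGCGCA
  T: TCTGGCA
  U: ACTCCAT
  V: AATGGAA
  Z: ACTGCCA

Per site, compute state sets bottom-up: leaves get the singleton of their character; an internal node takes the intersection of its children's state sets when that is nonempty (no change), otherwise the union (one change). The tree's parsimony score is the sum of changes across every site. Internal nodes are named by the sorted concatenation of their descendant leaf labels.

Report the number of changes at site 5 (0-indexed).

site 0, node DU: D={C} ∪ U={A} → {A,C} (+1)
site 0, node VZ: V={A} ∩ Z={A} → {A} (+0)
site 0, node DUVZ: DU={A,C} ∩ VZ={A} → {A} (+0)
site 0, node DTUVZ: DUVZ={A} ∪ T={T} → {A,T} (+1)
site 1, node DU: D={C} ∩ U={C} → {C} (+0)
site 1, node VZ: V={A} ∪ Z={C} → {A,C} (+1)
site 1, node DUVZ: DU={C} ∩ VZ={A,C} → {C} (+0)
site 1, node DTUVZ: DUVZ={C} ∩ T={C} → {C} (+0)
site 2, node DU: D={G} ∪ U={T} → {G,T} (+1)
site 2, node VZ: V={T} ∩ Z={T} → {T} (+0)
site 2, node DUVZ: DU={G,T} ∩ VZ={T} → {T} (+0)
site 2, node DTUVZ: DUVZ={T} ∩ T={T} → {T} (+0)
site 3, node DU: D={C} ∩ U={C} → {C} (+0)
site 3, node VZ: V={G} ∩ Z={G} → {G} (+0)
site 3, node DUVZ: DU={C} ∪ VZ={G} → {C,G} (+1)
site 3, node DTUVZ: DUVZ={C,G} ∩ T={G} → {G} (+0)
site 4, node DU: D={G} ∪ U={C} → {C,G} (+1)
site 4, node VZ: V={G} ∪ Z={C} → {C,G} (+1)
site 4, node DUVZ: DU={C,G} ∩ VZ={C,G} → {C,G} (+0)
site 4, node DTUVZ: DUVZ={C,G} ∩ T={G} → {G} (+0)
site 5, node DU: D={C} ∪ U={A} → {A,C} (+1)
site 5, node VZ: V={A} ∪ Z={C} → {A,C} (+1)
site 5, node DUVZ: DU={A,C} ∩ VZ={A,C} → {A,C} (+0)
site 5, node DTUVZ: DUVZ={A,C} ∩ T={C} → {C} (+0)
site 6, node DU: D={A} ∪ U={T} → {A,T} (+1)
site 6, node VZ: V={A} ∩ Z={A} → {A} (+0)
site 6, node DUVZ: DU={A,T} ∩ VZ={A} → {A} (+0)
site 6, node DTUVZ: DUVZ={A} ∩ T={A} → {A} (+0)
per-site changes: [2, 1, 1, 1, 2, 2, 1]; total = 10

2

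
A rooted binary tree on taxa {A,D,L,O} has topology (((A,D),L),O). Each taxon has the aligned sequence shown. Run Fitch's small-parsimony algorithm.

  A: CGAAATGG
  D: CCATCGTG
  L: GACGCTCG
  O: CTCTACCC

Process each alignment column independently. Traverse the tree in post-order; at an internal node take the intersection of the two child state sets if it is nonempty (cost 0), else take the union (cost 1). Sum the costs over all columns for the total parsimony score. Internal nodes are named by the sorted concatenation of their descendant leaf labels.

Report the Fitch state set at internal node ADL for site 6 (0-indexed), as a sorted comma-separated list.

C,G,T

[col 0] AD: children A:{C}, D:{C} ∩→ {C}; cost 0
[col 0] ADL: children AD:{C}, L:{G} ∪→ {C,G}; cost 1
[col 0] ADLO: children ADL:{C,G}, O:{C} ∩→ {C}; cost 0
[col 1] AD: children A:{G}, D:{C} ∪→ {C,G}; cost 1
[col 1] ADL: children AD:{C,G}, L:{A} ∪→ {A,C,G}; cost 1
[col 1] ADLO: children ADL:{A,C,G}, O:{T} ∪→ {A,C,G,T}; cost 1
[col 2] AD: children A:{A}, D:{A} ∩→ {A}; cost 0
[col 2] ADL: children AD:{A}, L:{C} ∪→ {A,C}; cost 1
[col 2] ADLO: children ADL:{A,C}, O:{C} ∩→ {C}; cost 0
[col 3] AD: children A:{A}, D:{T} ∪→ {A,T}; cost 1
[col 3] ADL: children AD:{A,T}, L:{G} ∪→ {A,G,T}; cost 1
[col 3] ADLO: children ADL:{A,G,T}, O:{T} ∩→ {T}; cost 0
[col 4] AD: children A:{A}, D:{C} ∪→ {A,C}; cost 1
[col 4] ADL: children AD:{A,C}, L:{C} ∩→ {C}; cost 0
[col 4] ADLO: children ADL:{C}, O:{A} ∪→ {A,C}; cost 1
[col 5] AD: children A:{T}, D:{G} ∪→ {G,T}; cost 1
[col 5] ADL: children AD:{G,T}, L:{T} ∩→ {T}; cost 0
[col 5] ADLO: children ADL:{T}, O:{C} ∪→ {C,T}; cost 1
[col 6] AD: children A:{G}, D:{T} ∪→ {G,T}; cost 1
[col 6] ADL: children AD:{G,T}, L:{C} ∪→ {C,G,T}; cost 1
[col 6] ADLO: children ADL:{C,G,T}, O:{C} ∩→ {C}; cost 0
[col 7] AD: children A:{G}, D:{G} ∩→ {G}; cost 0
[col 7] ADL: children AD:{G}, L:{G} ∩→ {G}; cost 0
[col 7] ADLO: children ADL:{G}, O:{C} ∪→ {C,G}; cost 1
per-site changes: [1, 3, 1, 2, 2, 2, 2, 1]; total = 14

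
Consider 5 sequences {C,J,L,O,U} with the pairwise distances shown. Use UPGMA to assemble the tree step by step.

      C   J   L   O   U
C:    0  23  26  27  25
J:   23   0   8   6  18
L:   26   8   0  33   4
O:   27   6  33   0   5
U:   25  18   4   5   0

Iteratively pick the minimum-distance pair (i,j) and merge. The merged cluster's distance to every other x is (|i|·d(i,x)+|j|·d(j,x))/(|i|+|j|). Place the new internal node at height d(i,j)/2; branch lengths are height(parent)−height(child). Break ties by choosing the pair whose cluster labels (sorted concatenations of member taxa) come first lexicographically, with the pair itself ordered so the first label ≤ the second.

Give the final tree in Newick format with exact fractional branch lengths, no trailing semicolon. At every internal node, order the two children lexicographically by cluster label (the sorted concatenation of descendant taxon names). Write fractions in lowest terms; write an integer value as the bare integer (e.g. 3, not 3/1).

1. join L+U (d=4) ⇒ LU; edges |L|=2, |U|=2
  updated: d(C,LU)=51/2, d(J,LU)=13, d(LU,O)=19
2. join J+O (d=6) ⇒ JO; edges |J|=3, |O|=3
  updated: d(C,JO)=25, d(JO,LU)=16
3. join JO+LU (d=16) ⇒ JLOU; edges |JO|=5, |LU|=6
  updated: d(C,JLOU)=101/4
4. join C+JLOU (d=101/4) ⇒ CJLOU; edges |C|=101/8, |JLOU|=37/8
final tree: (C:101/8,((J:3,O:3):5,(L:2,U:2):6):37/8)
total length: 153/4

(C:101/8,((J:3,O:3):5,(L:2,U:2):6):37/8)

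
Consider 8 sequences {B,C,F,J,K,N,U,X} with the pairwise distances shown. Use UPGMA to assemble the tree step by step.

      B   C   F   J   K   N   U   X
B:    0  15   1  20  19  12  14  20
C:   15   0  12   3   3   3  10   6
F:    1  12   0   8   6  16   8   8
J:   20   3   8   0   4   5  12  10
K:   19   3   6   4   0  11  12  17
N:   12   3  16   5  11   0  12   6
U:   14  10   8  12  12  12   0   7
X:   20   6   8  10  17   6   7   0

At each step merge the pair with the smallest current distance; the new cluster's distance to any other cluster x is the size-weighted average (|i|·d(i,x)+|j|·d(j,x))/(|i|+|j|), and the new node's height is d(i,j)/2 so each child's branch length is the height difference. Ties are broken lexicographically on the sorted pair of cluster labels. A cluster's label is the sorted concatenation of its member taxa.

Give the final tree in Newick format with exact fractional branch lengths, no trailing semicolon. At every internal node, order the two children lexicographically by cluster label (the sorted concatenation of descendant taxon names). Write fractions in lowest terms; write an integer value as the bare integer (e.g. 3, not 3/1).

step 1: merge (B,F) at d=1; branch lengths B→1/2, F→1/2; new cluster BF
  updated: d(BF,C)=27/2, d(BF,J)=14, d(BF,K)=25/2, d(BF,N)=14, d(BF,U)=11, d(BF,X)=14
step 2: merge (C,J) at d=3; branch lengths C→3/2, J→3/2; new cluster CJ
  updated: d(BF,CJ)=55/4, d(CJ,K)=7/2, d(CJ,N)=4, d(CJ,U)=11, d(CJ,X)=8
step 3: merge (CJ,K) at d=7/2; branch lengths CJ→1/4, K→7/4; new cluster CJK
  updated: d(BF,CJK)=40/3, d(CJK,N)=19/3, d(CJK,U)=34/3, d(CJK,X)=11
step 4: merge (N,X) at d=6; branch lengths N→3, X→3; new cluster NX
  updated: d(BF,NX)=14, d(CJK,NX)=26/3, d(NX,U)=19/2
step 5: merge (CJK,NX) at d=26/3; branch lengths CJK→31/12, NX→4/3; new cluster CJKNX
  updated: d(BF,CJKNX)=68/5, d(CJKNX,U)=53/5
step 6: merge (CJKNX,U) at d=53/5; branch lengths CJKNX→29/30, U→53/10; new cluster CJKNUX
  updated: d(BF,CJKNUX)=79/6
step 7: merge (BF,CJKNUX) at d=79/6; branch lengths BF→73/12, CJKNUX→77/60; new cluster BCFJKNUX
final tree: ((B:1/2,F:1/2):73/12,((((C:3/2,J:3/2):1/4,K:7/4):31/12,(N:3,X:3):4/3):29/30,U:53/10):77/60)
total length: 591/20

((B:1/2,F:1/2):73/12,((((C:3/2,J:3/2):1/4,K:7/4):31/12,(N:3,X:3):4/3):29/30,U:53/10):77/60)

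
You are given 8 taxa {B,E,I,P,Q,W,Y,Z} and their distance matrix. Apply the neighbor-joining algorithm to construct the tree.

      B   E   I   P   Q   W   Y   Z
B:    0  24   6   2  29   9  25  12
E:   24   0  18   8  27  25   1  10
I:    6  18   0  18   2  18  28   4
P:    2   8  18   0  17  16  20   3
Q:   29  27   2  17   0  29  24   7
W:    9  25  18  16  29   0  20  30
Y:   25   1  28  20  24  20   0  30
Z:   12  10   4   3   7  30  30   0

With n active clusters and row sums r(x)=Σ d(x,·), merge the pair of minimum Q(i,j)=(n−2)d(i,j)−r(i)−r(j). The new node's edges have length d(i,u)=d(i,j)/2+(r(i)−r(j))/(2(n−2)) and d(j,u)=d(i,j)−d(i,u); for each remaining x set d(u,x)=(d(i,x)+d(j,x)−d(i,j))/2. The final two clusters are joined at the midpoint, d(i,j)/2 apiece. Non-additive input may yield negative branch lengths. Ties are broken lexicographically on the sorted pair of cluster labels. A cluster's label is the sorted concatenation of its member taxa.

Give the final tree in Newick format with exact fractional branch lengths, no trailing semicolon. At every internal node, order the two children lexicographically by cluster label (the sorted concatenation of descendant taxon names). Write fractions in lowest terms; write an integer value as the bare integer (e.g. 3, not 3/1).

1. join E+Y (d=1, Q=-255) ⇒ EY; edges |E|=-29/12, |Y|=41/12
  updated: d(B,EY)=24, d(EY,I)=45/2, d(EY,P)=27/2, d(EY,Q)=25, d(EY,W)=22, d(EY,Z)=39/2
2. join I+Q (d=2, Q=-339/2) ⇒ IQ; edges |I|=-57/20, |Q|=97/20
  updated: d(B,IQ)=33/2, d(EY,IQ)=91/4, d(IQ,P)=33/2, d(IQ,W)=45/2, d(IQ,Z)=9/2
3. join IQ+Z (d=9/2, Q=-535/4) ⇒ IQZ; edges |IQ|=127/32, |Z|=17/32
  updated: d(B,IQZ)=12, d(EY,IQZ)=151/8, d(IQZ,P)=15/2, d(IQZ,W)=24
4. join B+W (d=9, Q=-91) ⇒ BW; edges |B|=1/2, |W|=17/2
  updated: d(BW,EY)=37/2, d(BW,IQZ)=27/2, d(BW,P)=9/2
5. join BW+P (d=9/2, Q=-53) ⇒ BPW; edges |BW|=5, |P|=-1/2
  updated: d(BPW,EY)=55/4, d(BPW,IQZ)=33/4
6. join BPW+EY (d=55/4, Q=-327/8) ⇒ BEPWY; edges |BPW|=25/16, |EY|=195/16
  updated: d(BEPWY,IQZ)=107/16
7. join BEPWY+IQZ (d=107/16) ⇒ BEIPQWYZ; edges |BEPWY|=107/32, |IQZ|=107/32
final tree: ((((B:1/2,W:17/2):5,P:-1/2):25/16,(E:-29/12,Y:41/12):195/16):107/32,((I:-57/20,Q:97/20):127/32,Z:17/32):107/32)
total length: 663/16

((((B:1/2,W:17/2):5,P:-1/2):25/16,(E:-29/12,Y:41/12):195/16):107/32,((I:-57/20,Q:97/20):127/32,Z:17/32):107/32)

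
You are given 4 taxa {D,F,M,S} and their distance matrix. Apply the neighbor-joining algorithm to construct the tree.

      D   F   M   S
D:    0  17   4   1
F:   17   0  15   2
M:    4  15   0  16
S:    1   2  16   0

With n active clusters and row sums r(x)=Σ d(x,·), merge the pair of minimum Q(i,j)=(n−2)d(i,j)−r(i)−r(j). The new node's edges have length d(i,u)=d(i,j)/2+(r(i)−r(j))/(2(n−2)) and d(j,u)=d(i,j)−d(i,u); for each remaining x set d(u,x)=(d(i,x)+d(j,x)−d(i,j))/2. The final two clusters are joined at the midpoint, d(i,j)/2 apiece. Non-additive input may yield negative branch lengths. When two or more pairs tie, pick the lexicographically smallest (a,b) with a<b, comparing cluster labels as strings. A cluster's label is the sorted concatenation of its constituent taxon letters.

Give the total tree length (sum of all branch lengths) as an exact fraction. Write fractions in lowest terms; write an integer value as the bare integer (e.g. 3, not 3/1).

61/4

step 1: merge (D,M) at d=4, Q=-49; branch lengths D→-5/4, M→21/4; new cluster DM
  updated: d(DM,F)=14, d(DM,S)=13/2
step 2: merge (DM,F) at d=14, Q=-45/2; branch lengths DM→37/4, F→19/4; new cluster DFM
  updated: d(DFM,S)=-11/4
step 3: merge (DFM,S) at d=-11/4; branch lengths DFM→-11/8, S→-11/8; new cluster DFMS
final tree: (((D:-5/4,M:21/4):37/4,F:19/4):-11/8,S:-11/8)
total length: 61/4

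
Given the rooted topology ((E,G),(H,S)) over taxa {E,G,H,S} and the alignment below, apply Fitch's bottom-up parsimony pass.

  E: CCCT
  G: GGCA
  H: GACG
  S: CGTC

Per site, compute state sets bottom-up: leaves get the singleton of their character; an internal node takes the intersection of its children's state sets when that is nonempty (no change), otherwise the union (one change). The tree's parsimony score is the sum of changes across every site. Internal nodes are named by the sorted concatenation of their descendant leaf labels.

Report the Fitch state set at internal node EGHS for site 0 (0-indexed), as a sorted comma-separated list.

EG@0: {C} ∪ {G} = {C,G} (union, +1)
HS@0: {G} ∪ {C} = {C,G} (union, +1)
EGHS@0: {C,G} ∩ {C,G} = {C,G} (intersection, +0)
EG@1: {C} ∪ {G} = {C,G} (union, +1)
HS@1: {A} ∪ {G} = {A,G} (union, +1)
EGHS@1: {C,G} ∩ {A,G} = {G} (intersection, +0)
EG@2: {C} ∩ {C} = {C} (intersection, +0)
HS@2: {C} ∪ {T} = {C,T} (union, +1)
EGHS@2: {C} ∩ {C,T} = {C} (intersection, +0)
EG@3: {T} ∪ {A} = {A,T} (union, +1)
HS@3: {G} ∪ {C} = {C,G} (union, +1)
EGHS@3: {A,T} ∪ {C,G} = {A,C,G,T} (union, +1)
per-site changes: [2, 2, 1, 3]; total = 8

C,G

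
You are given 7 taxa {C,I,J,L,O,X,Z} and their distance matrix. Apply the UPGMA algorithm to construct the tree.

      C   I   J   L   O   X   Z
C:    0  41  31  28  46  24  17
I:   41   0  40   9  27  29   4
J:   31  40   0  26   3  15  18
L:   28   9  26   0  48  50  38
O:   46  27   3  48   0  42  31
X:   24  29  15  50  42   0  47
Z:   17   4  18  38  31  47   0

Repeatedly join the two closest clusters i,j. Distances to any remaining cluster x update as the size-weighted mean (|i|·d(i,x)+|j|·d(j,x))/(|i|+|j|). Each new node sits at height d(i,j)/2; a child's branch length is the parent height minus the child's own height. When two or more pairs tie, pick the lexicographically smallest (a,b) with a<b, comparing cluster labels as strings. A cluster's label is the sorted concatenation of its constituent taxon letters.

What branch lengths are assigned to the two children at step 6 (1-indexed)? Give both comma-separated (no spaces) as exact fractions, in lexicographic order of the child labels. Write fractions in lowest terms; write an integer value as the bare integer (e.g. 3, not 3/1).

53/10,22/15

1. join J+O (d=3) ⇒ JO; edges |J|=3/2, |O|=3/2
  updated: d(C,JO)=77/2, d(I,JO)=67/2, d(JO,L)=37, d(JO,X)=57/2, d(JO,Z)=49/2
2. join I+Z (d=4) ⇒ IZ; edges |I|=2, |Z|=2
  updated: d(C,IZ)=29, d(IZ,JO)=29, d(IZ,L)=47/2, d(IZ,X)=38
3. join IZ+L (d=47/2) ⇒ ILZ; edges |IZ|=39/4, |L|=47/4
  updated: d(C,ILZ)=86/3, d(ILZ,JO)=95/3, d(ILZ,X)=42
4. join C+X (d=24) ⇒ CX; edges |C|=12, |X|=12
  updated: d(CX,ILZ)=106/3, d(CX,JO)=67/2
5. join ILZ+JO (d=95/3) ⇒ IJLOZ; edges |ILZ|=49/12, |JO|=43/3
  updated: d(CX,IJLOZ)=173/5
6. join CX+IJLOZ (d=173/5) ⇒ CIJLOXZ; edges |CX|=53/10, |IJLOZ|=22/15
final tree: ((C:12,X:12):53/10,(((I:2,Z:2):39/4,L:47/4):49/12,(J:3/2,O:3/2):43/3):22/15)
total length: 4661/60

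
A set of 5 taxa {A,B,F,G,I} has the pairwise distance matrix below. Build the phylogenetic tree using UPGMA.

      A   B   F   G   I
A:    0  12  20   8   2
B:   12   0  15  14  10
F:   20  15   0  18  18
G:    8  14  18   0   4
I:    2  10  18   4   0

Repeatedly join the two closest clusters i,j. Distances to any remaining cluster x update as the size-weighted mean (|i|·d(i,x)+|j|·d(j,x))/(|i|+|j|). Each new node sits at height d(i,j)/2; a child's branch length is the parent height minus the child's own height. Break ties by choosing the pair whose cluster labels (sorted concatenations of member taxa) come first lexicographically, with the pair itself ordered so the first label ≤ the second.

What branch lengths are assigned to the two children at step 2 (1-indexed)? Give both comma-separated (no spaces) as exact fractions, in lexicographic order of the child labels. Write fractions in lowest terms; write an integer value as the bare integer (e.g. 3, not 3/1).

2,3

1. join A+I (d=2) ⇒ AI; edges |A|=1, |I|=1
  updated: d(AI,B)=11, d(AI,F)=19, d(AI,G)=6
2. join AI+G (d=6) ⇒ AGI; edges |AI|=2, |G|=3
  updated: d(AGI,B)=12, d(AGI,F)=56/3
3. join AGI+B (d=12) ⇒ ABGI; edges |AGI|=3, |B|=6
  updated: d(ABGI,F)=71/4
4. join ABGI+F (d=71/4) ⇒ ABFGI; edges |ABGI|=23/8, |F|=71/8
final tree: ((((A:1,I:1):2,G:3):3,B:6):23/8,F:71/8)
total length: 111/4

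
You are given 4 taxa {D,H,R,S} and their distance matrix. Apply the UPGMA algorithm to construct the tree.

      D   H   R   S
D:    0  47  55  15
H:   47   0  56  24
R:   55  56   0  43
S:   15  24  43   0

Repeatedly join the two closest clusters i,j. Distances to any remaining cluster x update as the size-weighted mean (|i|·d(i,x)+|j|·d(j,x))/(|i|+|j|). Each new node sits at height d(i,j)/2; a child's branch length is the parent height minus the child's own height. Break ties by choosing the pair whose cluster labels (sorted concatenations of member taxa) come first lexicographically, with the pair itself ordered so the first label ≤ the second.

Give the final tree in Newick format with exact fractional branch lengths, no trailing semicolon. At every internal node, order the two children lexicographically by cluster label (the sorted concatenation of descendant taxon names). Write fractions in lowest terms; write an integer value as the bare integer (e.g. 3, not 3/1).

(((D:15/2,S:15/2):41/4,H:71/4):95/12,R:77/3)

iteration 1: select D,S (d=15); attach at lengths (15/2, 15/2); label the merged cluster DS
  updated: d(DS,H)=71/2, d(DS,R)=49
iteration 2: select DS,H (d=71/2); attach at lengths (41/4, 71/4); label the merged cluster DHS
  updated: d(DHS,R)=154/3
iteration 3: select DHS,R (d=154/3); attach at lengths (95/12, 77/3); label the merged cluster DHRS
final tree: (((D:15/2,S:15/2):41/4,H:71/4):95/12,R:77/3)
total length: 919/12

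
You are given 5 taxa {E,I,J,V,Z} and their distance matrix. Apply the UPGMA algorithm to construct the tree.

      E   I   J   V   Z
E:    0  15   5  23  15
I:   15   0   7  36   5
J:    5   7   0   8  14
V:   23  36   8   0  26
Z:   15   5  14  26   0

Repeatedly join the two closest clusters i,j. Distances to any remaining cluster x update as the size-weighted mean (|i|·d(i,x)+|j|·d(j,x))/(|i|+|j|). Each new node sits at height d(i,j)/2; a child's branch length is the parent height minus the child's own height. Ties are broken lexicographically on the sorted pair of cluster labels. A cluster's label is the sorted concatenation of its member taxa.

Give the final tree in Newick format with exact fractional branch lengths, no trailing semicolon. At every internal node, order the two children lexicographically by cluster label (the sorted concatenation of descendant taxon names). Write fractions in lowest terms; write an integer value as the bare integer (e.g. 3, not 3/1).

(((E:5/2,J:5/2):31/8,(I:5/2,Z:5/2):31/8):21/4,V:93/8)

iteration 1: select E,J (d=5); attach at lengths (5/2, 5/2); label the merged cluster EJ
  updated: d(EJ,I)=11, d(EJ,V)=31/2, d(EJ,Z)=29/2
iteration 2: select I,Z (d=5); attach at lengths (5/2, 5/2); label the merged cluster IZ
  updated: d(EJ,IZ)=51/4, d(IZ,V)=31
iteration 3: select EJ,IZ (d=51/4); attach at lengths (31/8, 31/8); label the merged cluster EIJZ
  updated: d(EIJZ,V)=93/4
iteration 4: select EIJZ,V (d=93/4); attach at lengths (21/4, 93/8); label the merged cluster EIJVZ
final tree: (((E:5/2,J:5/2):31/8,(I:5/2,Z:5/2):31/8):21/4,V:93/8)
total length: 277/8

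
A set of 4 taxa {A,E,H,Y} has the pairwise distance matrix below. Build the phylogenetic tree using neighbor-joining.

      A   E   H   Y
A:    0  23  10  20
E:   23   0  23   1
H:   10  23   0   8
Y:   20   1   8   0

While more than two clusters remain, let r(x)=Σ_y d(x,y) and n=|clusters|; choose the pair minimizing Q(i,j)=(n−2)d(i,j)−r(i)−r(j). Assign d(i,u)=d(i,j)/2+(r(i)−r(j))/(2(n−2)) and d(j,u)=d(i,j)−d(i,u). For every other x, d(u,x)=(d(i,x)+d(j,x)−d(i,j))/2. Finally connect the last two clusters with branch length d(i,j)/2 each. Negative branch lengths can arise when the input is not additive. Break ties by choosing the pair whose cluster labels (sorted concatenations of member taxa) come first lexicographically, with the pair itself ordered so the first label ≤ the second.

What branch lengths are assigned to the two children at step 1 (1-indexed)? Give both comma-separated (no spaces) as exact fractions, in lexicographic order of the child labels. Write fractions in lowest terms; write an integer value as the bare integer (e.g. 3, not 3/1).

8,2

step 1: merge (A,H) at d=10, Q=-74; branch lengths A→8, H→2; new cluster AH
  updated: d(AH,E)=18, d(AH,Y)=9
step 2: merge (AH,E) at d=18, Q=-28; branch lengths AH→13, E→5; new cluster AEH
  updated: d(AEH,Y)=-4
step 3: merge (AEH,Y) at d=-4; branch lengths AEH→-2, Y→-2; new cluster AEHY
final tree: (((A:8,H:2):13,E:5):-2,Y:-2)
total length: 24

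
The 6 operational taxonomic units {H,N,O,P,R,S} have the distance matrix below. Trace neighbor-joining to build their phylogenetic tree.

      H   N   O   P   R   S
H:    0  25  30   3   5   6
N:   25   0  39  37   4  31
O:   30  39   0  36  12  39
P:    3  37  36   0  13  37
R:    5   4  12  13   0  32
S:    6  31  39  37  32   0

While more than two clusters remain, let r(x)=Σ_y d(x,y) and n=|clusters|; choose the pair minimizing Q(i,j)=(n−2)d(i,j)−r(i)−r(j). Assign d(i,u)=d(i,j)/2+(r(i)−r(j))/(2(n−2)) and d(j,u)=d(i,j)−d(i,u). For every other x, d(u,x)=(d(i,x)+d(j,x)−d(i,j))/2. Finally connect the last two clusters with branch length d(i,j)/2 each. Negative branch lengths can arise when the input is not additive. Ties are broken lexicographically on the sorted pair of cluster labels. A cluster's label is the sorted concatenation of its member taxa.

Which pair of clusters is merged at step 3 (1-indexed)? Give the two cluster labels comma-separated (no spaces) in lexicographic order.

HPS,O

1. join H+S (d=6, Q=-190) ⇒ HS; edges |H|=-13/2, |S|=25/2
  updated: d(HS,N)=25, d(HS,O)=63/2, d(HS,P)=17, d(HS,R)=31/2
2. join HS+P (d=17, Q=-141) ⇒ HPS; edges |HS|=37/6, |P|=65/6
  updated: d(HPS,N)=45/2, d(HPS,O)=101/4, d(HPS,R)=23/4
3. join HPS+O (d=101/4, Q=-317/4) ⇒ HOPS; edges |HPS|=111/16, |O|=293/16
  updated: d(HOPS,N)=145/8, d(HOPS,R)=-15/4
4. join HOPS+N (d=145/8, Q=-147/8) ⇒ HNOPS; edges |HOPS|=83/16, |N|=207/16
  updated: d(HNOPS,R)=-143/16
5. join HNOPS+R (d=-143/16) ⇒ HNOPRS; edges |HNOPS|=-143/32, |R|=-143/32
final tree: (((((H:-13/2,S:25/2):37/6,P:65/6):111/16,O:293/16):83/16,N:207/16):-143/32,R:-143/32)
total length: 919/16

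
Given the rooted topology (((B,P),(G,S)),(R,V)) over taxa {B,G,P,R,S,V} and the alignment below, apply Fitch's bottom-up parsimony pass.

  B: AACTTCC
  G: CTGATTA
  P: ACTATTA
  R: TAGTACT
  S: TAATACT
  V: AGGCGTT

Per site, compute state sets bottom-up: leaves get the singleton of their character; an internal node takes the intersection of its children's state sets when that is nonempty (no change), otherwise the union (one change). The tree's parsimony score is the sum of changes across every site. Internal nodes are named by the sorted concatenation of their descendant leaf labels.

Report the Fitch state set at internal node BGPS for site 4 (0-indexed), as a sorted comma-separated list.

T

BP@0: {A} ∩ {A} = {A} (intersection, +0)
GS@0: {C} ∪ {T} = {C,T} (union, +1)
BGPS@0: {A} ∪ {C,T} = {A,C,T} (union, +1)
RV@0: {T} ∪ {A} = {A,T} (union, +1)
BGPRSV@0: {A,C,T} ∩ {A,T} = {A,T} (intersection, +0)
BP@1: {A} ∪ {C} = {A,C} (union, +1)
GS@1: {T} ∪ {A} = {A,T} (union, +1)
BGPS@1: {A,C} ∩ {A,T} = {A} (intersection, +0)
RV@1: {A} ∪ {G} = {A,G} (union, +1)
BGPRSV@1: {A} ∩ {A,G} = {A} (intersection, +0)
BP@2: {C} ∪ {T} = {C,T} (union, +1)
GS@2: {G} ∪ {A} = {A,G} (union, +1)
BGPS@2: {C,T} ∪ {A,G} = {A,C,G,T} (union, +1)
RV@2: {G} ∩ {G} = {G} (intersection, +0)
BGPRSV@2: {A,C,G,T} ∩ {G} = {G} (intersection, +0)
BP@3: {T} ∪ {A} = {A,T} (union, +1)
GS@3: {A} ∪ {T} = {A,T} (union, +1)
BGPS@3: {A,T} ∩ {A,T} = {A,T} (intersection, +0)
RV@3: {T} ∪ {C} = {C,T} (union, +1)
BGPRSV@3: {A,T} ∩ {C,T} = {T} (intersection, +0)
BP@4: {T} ∩ {T} = {T} (intersection, +0)
GS@4: {T} ∪ {A} = {A,T} (union, +1)
BGPS@4: {T} ∩ {A,T} = {T} (intersection, +0)
RV@4: {A} ∪ {G} = {A,G} (union, +1)
BGPRSV@4: {T} ∪ {A,G} = {A,G,T} (union, +1)
BP@5: {C} ∪ {T} = {C,T} (union, +1)
GS@5: {T} ∪ {C} = {C,T} (union, +1)
BGPS@5: {C,T} ∩ {C,T} = {C,T} (intersection, +0)
RV@5: {C} ∪ {T} = {C,T} (union, +1)
BGPRSV@5: {C,T} ∩ {C,T} = {C,T} (intersection, +0)
BP@6: {C} ∪ {A} = {A,C} (union, +1)
GS@6: {A} ∪ {T} = {A,T} (union, +1)
BGPS@6: {A,C} ∩ {A,T} = {A} (intersection, +0)
RV@6: {T} ∩ {T} = {T} (intersection, +0)
BGPRSV@6: {A} ∪ {T} = {A,T} (union, +1)
per-site changes: [3, 3, 3, 3, 3, 3, 3]; total = 21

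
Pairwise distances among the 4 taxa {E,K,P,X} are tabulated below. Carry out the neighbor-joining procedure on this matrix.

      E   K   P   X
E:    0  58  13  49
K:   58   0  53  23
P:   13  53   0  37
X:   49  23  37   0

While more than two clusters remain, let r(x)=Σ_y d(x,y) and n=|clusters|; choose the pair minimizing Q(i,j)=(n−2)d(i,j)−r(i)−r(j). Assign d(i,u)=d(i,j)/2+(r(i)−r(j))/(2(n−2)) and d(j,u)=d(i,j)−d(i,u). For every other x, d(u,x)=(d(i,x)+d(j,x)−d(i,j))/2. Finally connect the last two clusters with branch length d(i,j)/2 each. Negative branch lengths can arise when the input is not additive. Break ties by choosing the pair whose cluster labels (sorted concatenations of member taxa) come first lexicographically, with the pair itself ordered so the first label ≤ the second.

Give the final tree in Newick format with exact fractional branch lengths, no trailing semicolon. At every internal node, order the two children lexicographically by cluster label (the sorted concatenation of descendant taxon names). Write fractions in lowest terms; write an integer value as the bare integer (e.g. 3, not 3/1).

(((E:43/4,P:9/4):125/4,K:71/4):21/8,X:21/8)

iteration 1: select E,P (d=13, Q=-197); attach at lengths (43/4, 9/4); label the merged cluster EP
  updated: d(EP,K)=49, d(EP,X)=73/2
iteration 2: select EP,K (d=49, Q=-217/2); attach at lengths (125/4, 71/4); label the merged cluster EKP
  updated: d(EKP,X)=21/4
iteration 3: select EKP,X (d=21/4); attach at lengths (21/8, 21/8); label the merged cluster EKPX
final tree: (((E:43/4,P:9/4):125/4,K:71/4):21/8,X:21/8)
total length: 269/4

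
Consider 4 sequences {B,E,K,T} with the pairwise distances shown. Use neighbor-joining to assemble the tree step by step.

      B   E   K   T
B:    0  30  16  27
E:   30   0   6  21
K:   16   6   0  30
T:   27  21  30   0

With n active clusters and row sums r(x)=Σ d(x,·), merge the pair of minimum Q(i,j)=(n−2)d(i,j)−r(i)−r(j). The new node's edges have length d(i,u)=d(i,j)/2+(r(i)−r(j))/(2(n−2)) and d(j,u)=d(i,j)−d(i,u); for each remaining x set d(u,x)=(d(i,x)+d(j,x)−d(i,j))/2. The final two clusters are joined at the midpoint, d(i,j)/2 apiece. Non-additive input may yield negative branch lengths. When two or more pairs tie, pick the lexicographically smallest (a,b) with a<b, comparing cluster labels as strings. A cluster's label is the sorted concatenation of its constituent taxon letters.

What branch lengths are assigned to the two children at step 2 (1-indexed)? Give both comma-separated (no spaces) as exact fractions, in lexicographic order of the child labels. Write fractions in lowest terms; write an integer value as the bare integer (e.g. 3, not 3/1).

31/4,17/4

iteration 1: select B,T (d=27, Q=-97); attach at lengths (49/4, 59/4); label the merged cluster BT
  updated: d(BT,E)=12, d(BT,K)=19/2
iteration 2: select BT,E (d=12, Q=-55/2); attach at lengths (31/4, 17/4); label the merged cluster BET
  updated: d(BET,K)=7/4
iteration 3: select BET,K (d=7/4); attach at lengths (7/8, 7/8); label the merged cluster BEKT
final tree: (((B:49/4,T:59/4):31/4,E:17/4):7/8,K:7/8)
total length: 163/4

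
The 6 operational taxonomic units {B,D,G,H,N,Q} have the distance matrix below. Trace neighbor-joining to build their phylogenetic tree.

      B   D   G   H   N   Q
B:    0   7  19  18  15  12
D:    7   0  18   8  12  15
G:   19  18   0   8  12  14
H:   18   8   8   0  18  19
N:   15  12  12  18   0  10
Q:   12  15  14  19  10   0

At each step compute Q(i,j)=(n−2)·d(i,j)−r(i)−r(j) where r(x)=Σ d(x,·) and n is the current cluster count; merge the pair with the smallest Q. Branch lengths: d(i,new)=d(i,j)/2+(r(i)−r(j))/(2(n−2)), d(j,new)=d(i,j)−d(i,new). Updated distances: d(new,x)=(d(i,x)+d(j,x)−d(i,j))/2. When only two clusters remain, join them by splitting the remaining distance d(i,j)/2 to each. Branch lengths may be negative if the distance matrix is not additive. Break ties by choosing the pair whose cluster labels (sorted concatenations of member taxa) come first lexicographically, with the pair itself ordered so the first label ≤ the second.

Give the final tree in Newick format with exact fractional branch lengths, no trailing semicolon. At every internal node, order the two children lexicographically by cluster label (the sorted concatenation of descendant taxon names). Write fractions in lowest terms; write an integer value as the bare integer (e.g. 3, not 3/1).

1. join G+H (d=8, Q=-110) ⇒ GH; edges |G|=4, |H|=4
  updated: d(B,GH)=29/2, d(D,GH)=9, d(GH,N)=11, d(GH,Q)=25/2
2. join B+D (d=7, Q=-141/2) ⇒ BD; edges |B|=53/12, |D|=31/12
  updated: d(BD,GH)=33/4, d(BD,N)=10, d(BD,Q)=10
3. join BD+GH (d=33/4, Q=-87/2) ⇒ BDGH; edges |BD|=13/4, |GH|=5
  updated: d(BDGH,N)=51/8, d(BDGH,Q)=57/8
4. join BDGH+N (d=51/8, Q=-47/2) ⇒ BDGHN; edges |BDGH|=7/4, |N|=37/8
  updated: d(BDGHN,Q)=43/8
5. join BDGHN+Q (d=43/8) ⇒ BDGHNQ; edges |BDGHN|=43/16, |Q|=43/16
final tree: ((((B:53/12,D:31/12):13/4,(G:4,H:4):5):7/4,N:37/8):43/16,Q:43/16)
total length: 35

((((B:53/12,D:31/12):13/4,(G:4,H:4):5):7/4,N:37/8):43/16,Q:43/16)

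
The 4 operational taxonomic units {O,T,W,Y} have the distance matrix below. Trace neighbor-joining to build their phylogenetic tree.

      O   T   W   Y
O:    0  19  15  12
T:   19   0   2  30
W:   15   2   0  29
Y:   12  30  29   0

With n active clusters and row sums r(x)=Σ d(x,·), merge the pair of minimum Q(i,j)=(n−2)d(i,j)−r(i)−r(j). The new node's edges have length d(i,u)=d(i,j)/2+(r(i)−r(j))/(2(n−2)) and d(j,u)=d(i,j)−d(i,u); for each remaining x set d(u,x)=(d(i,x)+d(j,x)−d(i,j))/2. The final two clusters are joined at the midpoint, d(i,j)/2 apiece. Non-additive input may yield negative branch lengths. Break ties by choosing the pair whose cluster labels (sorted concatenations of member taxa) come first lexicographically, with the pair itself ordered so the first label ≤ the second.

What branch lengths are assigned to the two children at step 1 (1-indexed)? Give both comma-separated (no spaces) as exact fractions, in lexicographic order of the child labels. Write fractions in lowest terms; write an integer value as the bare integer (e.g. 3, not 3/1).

step 1: merge (O,Y) at d=12, Q=-93; branch lengths O→-1/4, Y→49/4; new cluster OY
  updated: d(OY,T)=37/2, d(OY,W)=16
step 2: merge (OY,T) at d=37/2, Q=-73/2; branch lengths OY→65/4, T→9/4; new cluster OTY
  updated: d(OTY,W)=-1/4
step 3: merge (OTY,W) at d=-1/4; branch lengths OTY→-1/8, W→-1/8; new cluster OTWY
final tree: (((O:-1/4,Y:49/4):65/4,T:9/4):-1/8,W:-1/8)
total length: 121/4

-1/4,49/4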